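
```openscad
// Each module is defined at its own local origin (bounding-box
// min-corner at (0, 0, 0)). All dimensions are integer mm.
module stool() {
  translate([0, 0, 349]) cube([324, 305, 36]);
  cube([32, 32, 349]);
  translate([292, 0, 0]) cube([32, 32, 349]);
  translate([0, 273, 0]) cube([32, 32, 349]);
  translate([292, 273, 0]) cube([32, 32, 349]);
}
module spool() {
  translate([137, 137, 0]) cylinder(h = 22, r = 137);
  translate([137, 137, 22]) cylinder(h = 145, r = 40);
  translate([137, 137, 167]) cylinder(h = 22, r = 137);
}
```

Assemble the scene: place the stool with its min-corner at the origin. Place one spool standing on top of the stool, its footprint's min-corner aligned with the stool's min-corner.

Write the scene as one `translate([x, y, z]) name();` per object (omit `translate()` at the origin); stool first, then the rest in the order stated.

stool();
translate([0, 0, 385]) spool();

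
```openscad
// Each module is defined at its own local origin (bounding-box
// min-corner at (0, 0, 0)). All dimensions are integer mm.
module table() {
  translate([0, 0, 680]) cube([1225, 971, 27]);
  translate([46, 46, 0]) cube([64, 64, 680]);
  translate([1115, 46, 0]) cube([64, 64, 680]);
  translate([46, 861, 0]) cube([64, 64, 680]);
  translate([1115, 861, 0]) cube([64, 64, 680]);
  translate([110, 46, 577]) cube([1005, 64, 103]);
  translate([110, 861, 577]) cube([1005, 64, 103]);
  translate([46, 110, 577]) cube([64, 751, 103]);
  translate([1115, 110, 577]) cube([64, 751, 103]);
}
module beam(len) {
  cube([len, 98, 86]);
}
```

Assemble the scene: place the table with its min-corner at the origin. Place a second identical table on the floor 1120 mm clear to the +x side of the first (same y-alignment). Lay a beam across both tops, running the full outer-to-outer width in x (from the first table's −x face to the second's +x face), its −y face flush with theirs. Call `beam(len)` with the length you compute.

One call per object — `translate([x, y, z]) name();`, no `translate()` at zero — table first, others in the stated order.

table();
translate([2345, 0, 0]) table();
translate([0, 0, 707]) beam(3570);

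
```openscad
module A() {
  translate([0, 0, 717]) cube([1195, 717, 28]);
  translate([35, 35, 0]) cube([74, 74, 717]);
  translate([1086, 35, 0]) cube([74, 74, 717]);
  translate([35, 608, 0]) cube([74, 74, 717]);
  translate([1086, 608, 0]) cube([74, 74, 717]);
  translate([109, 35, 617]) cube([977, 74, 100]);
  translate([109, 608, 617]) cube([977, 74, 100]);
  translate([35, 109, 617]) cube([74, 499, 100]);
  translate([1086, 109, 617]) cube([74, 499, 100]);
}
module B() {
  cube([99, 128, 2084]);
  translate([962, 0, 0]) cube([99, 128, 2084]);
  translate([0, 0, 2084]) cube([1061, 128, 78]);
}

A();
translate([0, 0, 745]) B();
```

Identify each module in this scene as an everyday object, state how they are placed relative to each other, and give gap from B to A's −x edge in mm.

The door frame's min-x is at 0; the table's min-x is 0; gap = 0 mm.

A is a table. B is a door frame. The door frame is on top of the table. The gap from the door frame to the table's −x edge is 0 mm.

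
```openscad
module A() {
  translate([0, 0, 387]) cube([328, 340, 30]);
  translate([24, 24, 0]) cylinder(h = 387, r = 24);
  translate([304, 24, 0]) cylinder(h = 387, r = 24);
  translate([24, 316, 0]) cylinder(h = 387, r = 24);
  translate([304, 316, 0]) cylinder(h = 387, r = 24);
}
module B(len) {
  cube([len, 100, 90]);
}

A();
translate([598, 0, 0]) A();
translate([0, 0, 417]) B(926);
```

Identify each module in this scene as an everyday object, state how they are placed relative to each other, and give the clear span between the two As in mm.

A is a stool. B is a beam. A beam spans the tops of two stools. The clear span between the two stools is 270 mm.

Second stool starts at x = 598; first ends at x = 328; clear span = 598 − 328 = 270 mm.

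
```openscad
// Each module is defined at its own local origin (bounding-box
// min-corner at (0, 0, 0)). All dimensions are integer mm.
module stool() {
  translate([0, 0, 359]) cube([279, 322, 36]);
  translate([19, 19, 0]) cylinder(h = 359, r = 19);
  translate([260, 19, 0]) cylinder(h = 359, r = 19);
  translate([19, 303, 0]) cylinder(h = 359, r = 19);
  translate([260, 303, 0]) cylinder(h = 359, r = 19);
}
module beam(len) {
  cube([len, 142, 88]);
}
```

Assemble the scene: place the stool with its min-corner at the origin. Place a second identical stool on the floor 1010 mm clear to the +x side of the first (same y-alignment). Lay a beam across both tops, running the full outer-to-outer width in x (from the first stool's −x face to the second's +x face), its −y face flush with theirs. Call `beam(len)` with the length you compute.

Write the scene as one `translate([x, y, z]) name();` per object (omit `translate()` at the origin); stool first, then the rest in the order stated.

stool();
translate([1289, 0, 0]) stool();
translate([0, 0, 395]) beam(1568);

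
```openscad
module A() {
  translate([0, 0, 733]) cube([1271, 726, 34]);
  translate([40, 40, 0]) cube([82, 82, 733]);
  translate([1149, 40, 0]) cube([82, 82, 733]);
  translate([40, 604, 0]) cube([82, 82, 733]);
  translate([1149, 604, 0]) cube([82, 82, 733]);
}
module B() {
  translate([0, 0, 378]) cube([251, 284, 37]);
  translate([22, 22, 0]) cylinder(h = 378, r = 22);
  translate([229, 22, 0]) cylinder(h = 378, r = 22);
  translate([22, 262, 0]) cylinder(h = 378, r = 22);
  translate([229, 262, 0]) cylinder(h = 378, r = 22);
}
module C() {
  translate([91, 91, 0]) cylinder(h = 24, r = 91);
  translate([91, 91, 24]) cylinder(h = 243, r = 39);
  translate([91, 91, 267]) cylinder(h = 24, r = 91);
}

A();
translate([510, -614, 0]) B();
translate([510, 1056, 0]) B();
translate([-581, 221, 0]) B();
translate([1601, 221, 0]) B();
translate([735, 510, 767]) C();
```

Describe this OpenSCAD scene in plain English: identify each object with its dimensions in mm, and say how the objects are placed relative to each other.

A is a rectangular dining table. The top is 1271×726×34 mm with its upper surface at z = 767 mm. It stands on four 82×82 mm square legs, each inset 40 mm from the nearest pair of top edges, running from the floor to the underside of the top.

B is a simple wooden stool: a rectangular seat 251 mm (x) by 284 mm (y), 37 mm thick, top face at z = 415 mm, on four round legs, each 44 mm in diameter. The legs rest on z = 0, each leg's axis is inset half a diameter from the nearest pair of seat edges (so the leg's bounding box is flush with the corner).

C is a spool: two coaxial disc flanges of radius 91 mm and thickness 24 mm, joined by a core cylinder of radius 39 mm and height 243 mm. The lower flange rests on z = 0 and the three cylinders share a vertical axis.

Four stools sit around the table at the −y, +y, −x, +x sides. The spool is on top of the table.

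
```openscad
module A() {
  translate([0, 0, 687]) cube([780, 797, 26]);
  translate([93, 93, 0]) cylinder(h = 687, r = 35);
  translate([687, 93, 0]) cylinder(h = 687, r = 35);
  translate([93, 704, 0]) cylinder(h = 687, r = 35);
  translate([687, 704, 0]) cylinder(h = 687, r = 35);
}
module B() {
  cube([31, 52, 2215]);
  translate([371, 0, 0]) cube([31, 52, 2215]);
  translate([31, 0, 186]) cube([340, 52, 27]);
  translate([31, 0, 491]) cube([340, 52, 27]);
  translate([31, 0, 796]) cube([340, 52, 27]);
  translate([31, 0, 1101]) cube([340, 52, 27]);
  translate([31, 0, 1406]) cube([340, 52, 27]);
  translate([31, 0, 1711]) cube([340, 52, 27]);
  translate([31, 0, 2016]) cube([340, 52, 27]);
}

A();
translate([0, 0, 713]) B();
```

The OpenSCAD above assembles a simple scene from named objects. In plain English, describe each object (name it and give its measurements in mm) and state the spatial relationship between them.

A is a table with a 780×797 mm rectangular top, 26 mm thick, top surface at z = 713 mm, supported by four round legs of 70 mm diameter, each leg's bounding box inset 58 mm from the nearest pair of top edges, running from the floor.

B is a wooden ladder with two side rails of 31×52 mm section and 2215 mm height, set 402 mm apart overall. Between them run 7 rectangular rungs (52 mm deep, 27 mm thick), front faces flush with the rails' −y face. The bottom of the first rung is 186 mm above the floor and each subsequent rung is 305 mm higher than the one below.

The ladder is on top of the table.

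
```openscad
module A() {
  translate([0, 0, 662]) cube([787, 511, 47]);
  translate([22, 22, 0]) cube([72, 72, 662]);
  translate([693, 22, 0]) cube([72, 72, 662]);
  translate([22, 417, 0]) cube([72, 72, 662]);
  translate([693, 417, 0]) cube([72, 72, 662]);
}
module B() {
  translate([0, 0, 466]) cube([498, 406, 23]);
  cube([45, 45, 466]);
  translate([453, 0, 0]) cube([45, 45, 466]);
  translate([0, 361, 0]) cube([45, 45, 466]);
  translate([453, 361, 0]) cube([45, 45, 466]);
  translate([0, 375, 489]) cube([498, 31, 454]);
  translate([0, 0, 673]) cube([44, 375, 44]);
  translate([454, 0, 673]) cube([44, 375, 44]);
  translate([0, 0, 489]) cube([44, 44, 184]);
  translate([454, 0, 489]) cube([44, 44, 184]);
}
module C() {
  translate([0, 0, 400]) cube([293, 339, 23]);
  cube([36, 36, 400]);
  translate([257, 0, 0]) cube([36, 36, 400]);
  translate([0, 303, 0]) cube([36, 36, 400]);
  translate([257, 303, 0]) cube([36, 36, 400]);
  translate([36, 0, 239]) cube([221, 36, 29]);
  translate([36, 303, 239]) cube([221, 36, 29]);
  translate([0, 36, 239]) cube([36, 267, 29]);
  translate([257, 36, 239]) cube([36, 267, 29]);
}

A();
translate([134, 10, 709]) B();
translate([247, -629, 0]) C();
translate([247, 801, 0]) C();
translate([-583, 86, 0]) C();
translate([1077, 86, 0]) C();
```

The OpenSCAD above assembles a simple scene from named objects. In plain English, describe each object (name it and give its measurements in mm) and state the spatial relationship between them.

A is a table: top 787 mm (x) × 511 mm (y), 47 mm thick, upper face at z = 709 mm, on four 72×72 mm square legs, each inset 22 mm from the nearest pair of top edges, running from z = 0 to the bottom of the top.

B is a chair. The seat is a 498×406×23 mm slab with its top at z = 489 mm, on four 45×45 mm corner legs (flush with the seat edges, standing on z = 0). A flat backrest 31 mm thick, 454 mm tall, spans the full seat width and rises from the seat top along its +y edge, rear face flush with the rear of the seat. Two armrests of 44×44 mm section run along each side from the seat's front edge to the front of the backrest, top faces 228 mm above the seat top and outer faces flush with the seat's x-edges; a 44×44 mm post under the front of each armrest stands on the seat at the front corner.

C is a four-legged stool. The seat is a 293×339×23 mm slab whose top surface is at z = 423 mm; four square legs, each 36×36 mm in cross-section, run from the floor (z = 0) to the underside of the seat, each flush with a corner of the seat. Four stretchers, 36 mm wide and 29 mm tall, connect adjacent legs with their undersides at z = 239 mm, each running between the inner faces of the legs it joins and aligned with the legs' outer faces on the other axis.

The chair is on top of the table. Four stools sit around the table at the −y, +y, −x, +x sides.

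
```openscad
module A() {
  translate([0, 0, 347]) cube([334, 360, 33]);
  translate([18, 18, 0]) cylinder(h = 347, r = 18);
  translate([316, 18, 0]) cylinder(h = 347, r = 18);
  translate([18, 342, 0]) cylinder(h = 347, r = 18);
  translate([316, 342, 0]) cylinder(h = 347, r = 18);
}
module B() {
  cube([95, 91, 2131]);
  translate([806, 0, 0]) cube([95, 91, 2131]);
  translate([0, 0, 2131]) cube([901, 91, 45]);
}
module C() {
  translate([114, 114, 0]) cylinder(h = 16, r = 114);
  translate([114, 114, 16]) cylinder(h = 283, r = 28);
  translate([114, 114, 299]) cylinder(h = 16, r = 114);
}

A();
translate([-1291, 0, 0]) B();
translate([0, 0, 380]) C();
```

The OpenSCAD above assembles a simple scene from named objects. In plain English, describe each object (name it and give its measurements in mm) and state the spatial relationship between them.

A is a four-legged stool. The seat is a 334×360×33 mm slab whose top surface is at z = 380 mm; four round legs, each 36 mm in diameter, run from the floor (z = 0) to the underside of the seat, each leg's axis is inset half a diameter from the nearest pair of seat edges (so the leg's bounding box is flush with the corner).

B is a rectangular door frame: two vertical jambs of 95×91 mm section, 2131 mm tall, with a clear opening 711 mm wide between their inner faces. A header 45 mm tall and 91 mm deep lies on top of the jambs and spans the full outside width.

C is a spool: two coaxial disc flanges of radius 114 mm and thickness 16 mm, joined by a core cylinder of radius 28 mm and height 283 mm. The lower flange rests on z = 0 and the three cylinders share a vertical axis.

The door frame is on the floor beside the stool on its −x side. The spool is on top of the stool.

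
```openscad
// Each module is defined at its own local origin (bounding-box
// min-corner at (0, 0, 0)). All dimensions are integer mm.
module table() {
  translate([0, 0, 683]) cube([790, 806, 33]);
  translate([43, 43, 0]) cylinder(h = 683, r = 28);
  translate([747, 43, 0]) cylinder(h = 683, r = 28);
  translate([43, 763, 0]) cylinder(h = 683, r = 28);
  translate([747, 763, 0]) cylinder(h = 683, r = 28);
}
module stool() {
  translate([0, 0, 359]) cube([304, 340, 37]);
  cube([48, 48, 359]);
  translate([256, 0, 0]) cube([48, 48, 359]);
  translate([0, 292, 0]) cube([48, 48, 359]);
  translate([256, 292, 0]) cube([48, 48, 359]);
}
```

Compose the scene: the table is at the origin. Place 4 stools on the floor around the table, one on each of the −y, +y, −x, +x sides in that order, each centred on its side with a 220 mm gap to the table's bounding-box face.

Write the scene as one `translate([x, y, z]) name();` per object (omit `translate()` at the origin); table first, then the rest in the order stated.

table();
translate([243, -560, 0]) stool();
translate([243, 1026, 0]) stool();
translate([-524, 233, 0]) stool();
translate([1010, 233, 0]) stool();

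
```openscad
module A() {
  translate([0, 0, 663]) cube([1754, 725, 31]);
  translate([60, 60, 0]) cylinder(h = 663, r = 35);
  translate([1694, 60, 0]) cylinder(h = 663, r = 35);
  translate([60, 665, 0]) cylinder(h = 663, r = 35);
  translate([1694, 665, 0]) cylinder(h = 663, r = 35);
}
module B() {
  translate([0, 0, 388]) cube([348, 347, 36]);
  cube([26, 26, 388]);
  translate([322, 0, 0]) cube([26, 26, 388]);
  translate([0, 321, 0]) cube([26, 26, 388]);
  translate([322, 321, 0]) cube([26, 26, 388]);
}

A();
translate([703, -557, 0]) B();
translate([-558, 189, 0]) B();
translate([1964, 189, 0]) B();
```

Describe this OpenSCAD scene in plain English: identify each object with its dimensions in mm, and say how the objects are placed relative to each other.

A is a table: top 1754 mm (x) × 725 mm (y), 31 mm thick, upper face at z = 694 mm, on four round legs of 70 mm diameter, each leg's bounding box inset 25 mm from the nearest pair of top edges, running from z = 0 to the bottom of the top.

B is a simple wooden stool: a rectangular seat 348 mm (x) by 347 mm (y), 36 mm thick, top face at z = 424 mm, on four square legs, each 26×26 mm in cross-section. The legs rest on z = 0, each flush with a corner of the seat.

Three stools sit around the table at the −y, −x, +x sides.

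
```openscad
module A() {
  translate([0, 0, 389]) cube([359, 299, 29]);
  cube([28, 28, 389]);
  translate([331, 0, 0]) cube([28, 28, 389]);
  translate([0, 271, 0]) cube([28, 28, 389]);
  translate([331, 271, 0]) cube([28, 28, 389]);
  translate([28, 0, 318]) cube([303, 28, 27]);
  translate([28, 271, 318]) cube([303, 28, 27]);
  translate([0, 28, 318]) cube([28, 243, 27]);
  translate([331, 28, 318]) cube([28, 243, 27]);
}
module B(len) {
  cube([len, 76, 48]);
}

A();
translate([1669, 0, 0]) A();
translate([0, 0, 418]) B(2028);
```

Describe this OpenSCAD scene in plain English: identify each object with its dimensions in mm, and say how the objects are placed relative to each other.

A is a four-legged stool. The seat is 359×299 mm, 29 mm thick, top at z = 418 mm. It stands on four square legs, each 28×28 mm in cross-section, from z = 0 to the seat underside, each flush with a corner of the seat. Four stretchers, 28 mm wide and 27 mm tall, connect adjacent legs with their undersides at z = 318 mm, each running between the inner faces of the legs it joins and aligned with the legs' outer faces on the other axis.

B is a rectangular beam 2028 mm long (x), 76 mm deep (y), 48 mm thick (z).

The beam spans the tops of two stools placed 1310 mm apart, resting at z = 418 mm.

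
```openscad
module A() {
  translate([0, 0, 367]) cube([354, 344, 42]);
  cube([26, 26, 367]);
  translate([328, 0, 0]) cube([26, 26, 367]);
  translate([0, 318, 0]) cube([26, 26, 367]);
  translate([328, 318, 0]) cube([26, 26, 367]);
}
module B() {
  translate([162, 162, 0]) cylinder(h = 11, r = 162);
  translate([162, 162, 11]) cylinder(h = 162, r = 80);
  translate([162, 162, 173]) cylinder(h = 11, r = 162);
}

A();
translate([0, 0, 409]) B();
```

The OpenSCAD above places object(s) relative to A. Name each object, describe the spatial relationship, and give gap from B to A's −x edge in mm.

The spool's min-x is at 0; the stool's min-x is 0; gap = 0 mm.

A is a stool. B is a spool. The spool is on top of the stool. The gap from the spool to the stool's −x edge is 0 mm.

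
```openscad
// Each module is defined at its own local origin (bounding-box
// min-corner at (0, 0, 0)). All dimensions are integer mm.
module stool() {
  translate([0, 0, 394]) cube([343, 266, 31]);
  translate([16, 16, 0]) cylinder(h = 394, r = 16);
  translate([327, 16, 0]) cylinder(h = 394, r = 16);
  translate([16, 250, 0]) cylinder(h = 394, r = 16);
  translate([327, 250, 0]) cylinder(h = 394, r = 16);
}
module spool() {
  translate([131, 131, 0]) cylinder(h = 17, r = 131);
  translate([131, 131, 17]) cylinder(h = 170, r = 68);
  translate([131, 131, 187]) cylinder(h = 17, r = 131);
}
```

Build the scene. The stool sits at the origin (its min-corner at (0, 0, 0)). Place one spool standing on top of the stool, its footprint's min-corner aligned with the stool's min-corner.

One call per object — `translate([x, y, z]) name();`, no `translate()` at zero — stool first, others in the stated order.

stool();
translate([0, 0, 425]) spool();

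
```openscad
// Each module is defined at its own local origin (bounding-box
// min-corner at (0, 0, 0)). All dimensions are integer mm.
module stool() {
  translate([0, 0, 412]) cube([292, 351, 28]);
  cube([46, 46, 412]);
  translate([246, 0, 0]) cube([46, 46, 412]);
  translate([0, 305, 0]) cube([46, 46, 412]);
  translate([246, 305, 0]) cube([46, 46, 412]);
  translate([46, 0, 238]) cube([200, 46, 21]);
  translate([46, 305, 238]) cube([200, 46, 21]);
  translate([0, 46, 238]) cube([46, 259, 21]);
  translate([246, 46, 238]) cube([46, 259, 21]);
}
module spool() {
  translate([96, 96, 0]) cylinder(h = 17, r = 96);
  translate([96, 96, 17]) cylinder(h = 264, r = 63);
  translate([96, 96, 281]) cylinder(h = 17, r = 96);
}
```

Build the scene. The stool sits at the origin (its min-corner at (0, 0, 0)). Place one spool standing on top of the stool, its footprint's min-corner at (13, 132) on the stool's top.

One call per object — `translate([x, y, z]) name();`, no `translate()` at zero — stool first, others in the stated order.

stool();
translate([13, 132, 440]) spool();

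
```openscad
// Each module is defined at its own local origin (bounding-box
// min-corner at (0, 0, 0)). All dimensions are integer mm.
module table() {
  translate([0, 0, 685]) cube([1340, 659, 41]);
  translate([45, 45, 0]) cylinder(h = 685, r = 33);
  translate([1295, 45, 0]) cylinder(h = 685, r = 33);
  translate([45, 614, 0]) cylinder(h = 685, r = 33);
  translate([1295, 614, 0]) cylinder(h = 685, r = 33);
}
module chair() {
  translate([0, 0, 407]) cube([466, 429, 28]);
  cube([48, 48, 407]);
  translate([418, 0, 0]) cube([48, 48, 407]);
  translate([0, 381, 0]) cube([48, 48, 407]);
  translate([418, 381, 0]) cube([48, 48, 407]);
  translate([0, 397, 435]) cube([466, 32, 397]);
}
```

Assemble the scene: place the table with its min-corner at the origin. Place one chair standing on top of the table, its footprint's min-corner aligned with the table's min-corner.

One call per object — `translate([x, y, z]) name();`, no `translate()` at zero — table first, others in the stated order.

table();
translate([0, 0, 726]) chair();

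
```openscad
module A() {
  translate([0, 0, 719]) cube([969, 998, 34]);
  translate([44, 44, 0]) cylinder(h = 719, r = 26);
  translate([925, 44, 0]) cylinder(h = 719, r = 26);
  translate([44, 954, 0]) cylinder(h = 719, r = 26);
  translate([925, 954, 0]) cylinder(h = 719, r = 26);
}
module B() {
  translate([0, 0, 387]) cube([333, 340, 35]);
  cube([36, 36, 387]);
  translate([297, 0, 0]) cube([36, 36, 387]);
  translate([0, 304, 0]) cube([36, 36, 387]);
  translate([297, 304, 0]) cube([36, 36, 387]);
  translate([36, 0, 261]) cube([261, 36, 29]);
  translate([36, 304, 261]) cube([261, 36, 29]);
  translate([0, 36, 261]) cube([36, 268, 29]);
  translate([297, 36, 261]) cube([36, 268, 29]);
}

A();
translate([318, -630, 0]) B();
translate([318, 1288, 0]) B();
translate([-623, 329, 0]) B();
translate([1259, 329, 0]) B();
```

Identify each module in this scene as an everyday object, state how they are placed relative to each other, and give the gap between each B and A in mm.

A is a table. B is a stool. Four stools sit around the table at the −y, +y, −x, +x sides. The gap between each stool and the table is 290 mm.

Each stool's nearest face is 290 mm from the table's bounding box.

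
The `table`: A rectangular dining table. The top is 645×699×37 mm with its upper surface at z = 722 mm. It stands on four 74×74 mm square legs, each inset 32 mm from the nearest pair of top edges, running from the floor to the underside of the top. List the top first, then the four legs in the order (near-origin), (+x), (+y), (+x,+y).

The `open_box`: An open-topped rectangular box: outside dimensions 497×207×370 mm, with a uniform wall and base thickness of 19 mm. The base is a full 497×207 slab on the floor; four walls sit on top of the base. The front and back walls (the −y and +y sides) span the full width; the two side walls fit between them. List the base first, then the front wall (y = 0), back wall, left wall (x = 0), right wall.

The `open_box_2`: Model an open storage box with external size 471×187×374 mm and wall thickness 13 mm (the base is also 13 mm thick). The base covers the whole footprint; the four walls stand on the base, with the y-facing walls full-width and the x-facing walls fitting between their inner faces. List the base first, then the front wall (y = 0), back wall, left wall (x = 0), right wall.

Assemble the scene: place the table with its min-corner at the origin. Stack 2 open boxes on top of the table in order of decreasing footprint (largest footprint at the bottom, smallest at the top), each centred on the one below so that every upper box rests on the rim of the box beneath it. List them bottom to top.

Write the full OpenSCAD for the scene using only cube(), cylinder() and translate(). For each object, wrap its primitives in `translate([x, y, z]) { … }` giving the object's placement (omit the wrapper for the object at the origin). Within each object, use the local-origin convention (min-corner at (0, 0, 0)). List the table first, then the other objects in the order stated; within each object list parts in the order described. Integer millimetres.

translate([0, 0, 685]) cube([645, 699, 37]);
translate([32, 32, 0]) cube([74, 74, 685]);
translate([539, 32, 0]) cube([74, 74, 685]);
translate([32, 593, 0]) cube([74, 74, 685]);
translate([539, 593, 0]) cube([74, 74, 685]);
translate([74, 246, 722]) {
  cube([497, 207, 19]);
  translate([0, 0, 19]) cube([497, 19, 351]);
  translate([0, 188, 19]) cube([497, 19, 351]);
  translate([0, 19, 19]) cube([19, 169, 351]);
  translate([478, 19, 19]) cube([19, 169, 351]);
}
translate([87, 256, 1092]) {
  cube([471, 187, 13]);
  translate([0, 0, 13]) cube([471, 13, 361]);
  translate([0, 174, 13]) cube([471, 13, 361]);
  translate([0, 13, 13]) cube([13, 161, 361]);
  translate([458, 13, 13]) cube([13, 161, 361]);
}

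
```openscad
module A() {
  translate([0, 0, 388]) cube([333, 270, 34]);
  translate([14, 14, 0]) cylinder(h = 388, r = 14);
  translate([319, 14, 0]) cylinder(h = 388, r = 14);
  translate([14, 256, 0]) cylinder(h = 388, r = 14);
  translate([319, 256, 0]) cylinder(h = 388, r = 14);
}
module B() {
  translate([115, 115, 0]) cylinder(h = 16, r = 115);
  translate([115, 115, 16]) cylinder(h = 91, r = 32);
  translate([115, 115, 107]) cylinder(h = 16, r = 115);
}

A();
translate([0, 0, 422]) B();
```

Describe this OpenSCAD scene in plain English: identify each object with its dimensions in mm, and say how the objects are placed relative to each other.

A is a simple wooden stool: a rectangular seat 333 mm (x) by 270 mm (y), 34 mm thick, top face at z = 422 mm, on four round legs, each 28 mm in diameter. The legs rest on z = 0, each leg's axis is inset half a diameter from the nearest pair of seat edges (so the leg's bounding box is flush with the corner).

B is a spool: two coaxial disc flanges of radius 115 mm and thickness 16 mm, joined by a core cylinder of radius 32 mm and height 91 mm. The lower flange rests on z = 0 and the three cylinders share a vertical axis.

The spool is on top of the stool.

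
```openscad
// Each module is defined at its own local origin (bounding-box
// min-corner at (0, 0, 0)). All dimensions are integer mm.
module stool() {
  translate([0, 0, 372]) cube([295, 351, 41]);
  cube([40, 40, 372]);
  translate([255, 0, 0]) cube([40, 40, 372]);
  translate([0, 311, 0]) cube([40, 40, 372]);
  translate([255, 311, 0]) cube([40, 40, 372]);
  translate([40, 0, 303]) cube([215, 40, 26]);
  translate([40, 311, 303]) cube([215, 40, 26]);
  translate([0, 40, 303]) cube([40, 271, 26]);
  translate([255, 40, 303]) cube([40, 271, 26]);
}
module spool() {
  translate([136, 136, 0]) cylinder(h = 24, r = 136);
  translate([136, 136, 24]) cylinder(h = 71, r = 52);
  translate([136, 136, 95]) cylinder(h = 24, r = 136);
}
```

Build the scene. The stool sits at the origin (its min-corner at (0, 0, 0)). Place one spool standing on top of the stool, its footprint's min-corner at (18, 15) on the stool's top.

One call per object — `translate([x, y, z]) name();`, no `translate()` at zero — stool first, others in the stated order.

stool();
translate([18, 15, 413]) spool();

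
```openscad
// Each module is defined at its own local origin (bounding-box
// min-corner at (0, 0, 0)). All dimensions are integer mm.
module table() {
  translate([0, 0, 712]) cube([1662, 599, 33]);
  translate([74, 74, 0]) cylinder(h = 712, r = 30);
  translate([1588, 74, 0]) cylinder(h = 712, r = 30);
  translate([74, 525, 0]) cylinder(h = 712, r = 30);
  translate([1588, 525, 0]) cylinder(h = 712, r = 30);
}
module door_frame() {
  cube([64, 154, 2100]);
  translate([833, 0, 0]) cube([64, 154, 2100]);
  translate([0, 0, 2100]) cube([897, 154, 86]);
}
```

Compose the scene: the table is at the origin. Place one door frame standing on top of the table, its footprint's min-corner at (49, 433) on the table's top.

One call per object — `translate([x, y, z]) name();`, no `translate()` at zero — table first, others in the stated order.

table();
translate([49, 433, 745]) door_frame();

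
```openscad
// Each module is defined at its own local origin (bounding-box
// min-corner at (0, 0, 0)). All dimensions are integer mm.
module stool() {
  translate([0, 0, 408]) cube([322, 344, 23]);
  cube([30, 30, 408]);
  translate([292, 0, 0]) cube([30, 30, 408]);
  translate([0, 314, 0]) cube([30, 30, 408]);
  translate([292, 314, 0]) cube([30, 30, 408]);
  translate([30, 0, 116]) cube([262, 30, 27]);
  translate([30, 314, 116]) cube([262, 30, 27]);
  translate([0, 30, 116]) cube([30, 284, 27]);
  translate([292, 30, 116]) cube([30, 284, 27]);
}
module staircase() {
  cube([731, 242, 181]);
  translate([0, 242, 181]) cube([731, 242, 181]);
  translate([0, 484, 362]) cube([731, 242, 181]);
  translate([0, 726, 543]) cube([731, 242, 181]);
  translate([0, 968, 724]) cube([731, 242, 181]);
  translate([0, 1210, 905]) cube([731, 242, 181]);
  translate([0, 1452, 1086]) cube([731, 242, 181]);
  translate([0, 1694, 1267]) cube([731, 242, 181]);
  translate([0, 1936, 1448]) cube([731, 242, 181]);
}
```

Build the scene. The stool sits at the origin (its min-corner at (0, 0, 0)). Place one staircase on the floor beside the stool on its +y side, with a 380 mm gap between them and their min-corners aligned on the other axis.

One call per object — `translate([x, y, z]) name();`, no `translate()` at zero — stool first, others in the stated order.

stool();
translate([0, 724, 0]) staircase();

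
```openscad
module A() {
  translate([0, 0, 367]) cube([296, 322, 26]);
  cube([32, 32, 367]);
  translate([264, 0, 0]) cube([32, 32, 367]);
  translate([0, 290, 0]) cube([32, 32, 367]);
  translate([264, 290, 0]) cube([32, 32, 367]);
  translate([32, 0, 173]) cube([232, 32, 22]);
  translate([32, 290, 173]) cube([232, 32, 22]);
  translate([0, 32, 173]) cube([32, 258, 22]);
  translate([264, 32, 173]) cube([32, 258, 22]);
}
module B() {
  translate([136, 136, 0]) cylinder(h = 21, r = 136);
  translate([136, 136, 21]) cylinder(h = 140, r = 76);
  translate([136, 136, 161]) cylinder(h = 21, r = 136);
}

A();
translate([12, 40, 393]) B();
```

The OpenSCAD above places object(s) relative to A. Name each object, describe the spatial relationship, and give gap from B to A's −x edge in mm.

A is a stool. B is a spool. The spool is on top of the stool. The gap from the spool to the stool's −x edge is 12 mm.

The spool's min-x is at 12; the stool's min-x is 0; gap = 12 mm.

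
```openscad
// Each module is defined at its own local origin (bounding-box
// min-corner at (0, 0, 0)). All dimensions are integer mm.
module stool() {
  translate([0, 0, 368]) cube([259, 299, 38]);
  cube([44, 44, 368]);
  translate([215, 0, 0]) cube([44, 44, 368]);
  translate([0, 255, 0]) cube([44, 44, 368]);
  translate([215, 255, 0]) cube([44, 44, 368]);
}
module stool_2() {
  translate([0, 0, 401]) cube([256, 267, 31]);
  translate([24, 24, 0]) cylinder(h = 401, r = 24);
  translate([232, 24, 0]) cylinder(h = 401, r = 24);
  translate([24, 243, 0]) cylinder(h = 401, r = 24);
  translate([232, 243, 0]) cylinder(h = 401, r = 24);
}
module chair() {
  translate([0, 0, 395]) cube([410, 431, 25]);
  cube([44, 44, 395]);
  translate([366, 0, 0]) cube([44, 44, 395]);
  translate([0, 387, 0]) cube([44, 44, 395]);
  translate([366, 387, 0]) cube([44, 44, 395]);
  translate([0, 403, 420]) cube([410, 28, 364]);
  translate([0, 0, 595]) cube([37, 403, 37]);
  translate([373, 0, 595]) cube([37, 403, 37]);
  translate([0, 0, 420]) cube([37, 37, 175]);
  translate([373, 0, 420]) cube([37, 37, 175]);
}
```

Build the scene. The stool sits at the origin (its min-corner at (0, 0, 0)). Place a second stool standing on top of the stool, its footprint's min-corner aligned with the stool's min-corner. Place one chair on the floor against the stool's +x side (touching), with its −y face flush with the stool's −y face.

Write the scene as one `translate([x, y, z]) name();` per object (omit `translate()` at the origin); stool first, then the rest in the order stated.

stool();
translate([0, 0, 406]) stool_2();
translate([259, 0, 0]) chair();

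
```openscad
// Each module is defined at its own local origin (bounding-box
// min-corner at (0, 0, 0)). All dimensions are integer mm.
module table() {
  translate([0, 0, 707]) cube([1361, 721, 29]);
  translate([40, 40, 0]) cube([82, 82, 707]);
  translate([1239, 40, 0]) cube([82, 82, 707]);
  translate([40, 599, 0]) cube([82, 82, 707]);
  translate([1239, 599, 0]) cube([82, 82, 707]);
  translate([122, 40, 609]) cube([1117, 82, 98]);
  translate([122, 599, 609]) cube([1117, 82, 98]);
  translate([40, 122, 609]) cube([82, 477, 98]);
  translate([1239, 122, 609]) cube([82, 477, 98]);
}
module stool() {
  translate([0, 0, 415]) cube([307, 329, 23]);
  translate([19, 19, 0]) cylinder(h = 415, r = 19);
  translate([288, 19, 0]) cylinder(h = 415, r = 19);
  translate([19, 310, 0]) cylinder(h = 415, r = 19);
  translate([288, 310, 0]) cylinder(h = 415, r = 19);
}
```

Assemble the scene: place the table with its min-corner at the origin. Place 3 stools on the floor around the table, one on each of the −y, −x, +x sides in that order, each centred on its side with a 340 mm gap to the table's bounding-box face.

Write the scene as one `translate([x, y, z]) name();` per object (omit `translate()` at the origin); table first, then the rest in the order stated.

table();
translate([527, -669, 0]) stool();
translate([-647, 196, 0]) stool();
translate([1701, 196, 0]) stool();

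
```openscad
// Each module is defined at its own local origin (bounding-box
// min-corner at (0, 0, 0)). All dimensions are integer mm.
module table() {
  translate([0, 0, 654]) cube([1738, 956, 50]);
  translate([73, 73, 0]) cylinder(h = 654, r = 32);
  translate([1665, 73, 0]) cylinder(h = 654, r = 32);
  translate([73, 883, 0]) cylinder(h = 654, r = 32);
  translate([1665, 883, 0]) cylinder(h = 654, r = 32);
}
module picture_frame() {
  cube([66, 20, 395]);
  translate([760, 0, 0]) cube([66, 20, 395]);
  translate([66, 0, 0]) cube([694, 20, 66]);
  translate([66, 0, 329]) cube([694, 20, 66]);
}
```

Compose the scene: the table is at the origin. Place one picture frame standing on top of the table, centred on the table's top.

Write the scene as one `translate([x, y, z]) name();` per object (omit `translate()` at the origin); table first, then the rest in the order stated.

table();
translate([456, 468, 704]) picture_frame();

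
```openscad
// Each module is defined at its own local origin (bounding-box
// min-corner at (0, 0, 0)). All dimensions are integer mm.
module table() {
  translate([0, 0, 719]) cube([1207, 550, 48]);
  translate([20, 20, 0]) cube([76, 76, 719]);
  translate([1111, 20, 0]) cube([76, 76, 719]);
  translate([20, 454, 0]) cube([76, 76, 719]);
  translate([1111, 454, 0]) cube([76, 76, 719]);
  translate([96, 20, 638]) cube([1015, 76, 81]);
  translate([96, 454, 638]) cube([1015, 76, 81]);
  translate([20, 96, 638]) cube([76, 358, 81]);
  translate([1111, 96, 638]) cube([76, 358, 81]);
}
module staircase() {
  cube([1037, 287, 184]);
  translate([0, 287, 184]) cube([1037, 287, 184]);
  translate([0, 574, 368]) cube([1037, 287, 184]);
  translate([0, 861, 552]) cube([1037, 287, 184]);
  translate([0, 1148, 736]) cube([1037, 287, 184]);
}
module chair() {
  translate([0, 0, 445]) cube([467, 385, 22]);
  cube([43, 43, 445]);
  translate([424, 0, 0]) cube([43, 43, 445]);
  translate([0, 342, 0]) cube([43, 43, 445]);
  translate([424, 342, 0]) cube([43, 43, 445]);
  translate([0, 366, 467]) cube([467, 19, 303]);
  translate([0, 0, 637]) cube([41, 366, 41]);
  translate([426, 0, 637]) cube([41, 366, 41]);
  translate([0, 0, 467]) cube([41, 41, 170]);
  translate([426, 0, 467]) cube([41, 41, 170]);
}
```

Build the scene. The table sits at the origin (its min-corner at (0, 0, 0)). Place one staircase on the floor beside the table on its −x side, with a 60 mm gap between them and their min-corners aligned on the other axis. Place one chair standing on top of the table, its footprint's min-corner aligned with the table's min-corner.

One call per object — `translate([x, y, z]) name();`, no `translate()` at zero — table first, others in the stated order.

table();
translate([-1097, 0, 0]) staircase();
translate([0, 0, 767]) chair();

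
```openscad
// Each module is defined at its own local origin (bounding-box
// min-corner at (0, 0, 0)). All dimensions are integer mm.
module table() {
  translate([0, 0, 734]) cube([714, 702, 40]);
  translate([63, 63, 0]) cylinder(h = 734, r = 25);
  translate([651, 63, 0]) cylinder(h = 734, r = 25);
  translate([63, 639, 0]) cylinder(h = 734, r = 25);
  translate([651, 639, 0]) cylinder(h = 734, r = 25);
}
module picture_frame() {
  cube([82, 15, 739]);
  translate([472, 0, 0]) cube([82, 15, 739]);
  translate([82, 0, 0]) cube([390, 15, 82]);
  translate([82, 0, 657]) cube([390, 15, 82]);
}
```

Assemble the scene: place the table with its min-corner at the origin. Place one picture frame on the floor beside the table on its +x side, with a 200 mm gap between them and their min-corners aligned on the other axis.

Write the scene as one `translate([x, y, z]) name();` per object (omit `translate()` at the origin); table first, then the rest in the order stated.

table();
translate([914, 0, 0]) picture_frame();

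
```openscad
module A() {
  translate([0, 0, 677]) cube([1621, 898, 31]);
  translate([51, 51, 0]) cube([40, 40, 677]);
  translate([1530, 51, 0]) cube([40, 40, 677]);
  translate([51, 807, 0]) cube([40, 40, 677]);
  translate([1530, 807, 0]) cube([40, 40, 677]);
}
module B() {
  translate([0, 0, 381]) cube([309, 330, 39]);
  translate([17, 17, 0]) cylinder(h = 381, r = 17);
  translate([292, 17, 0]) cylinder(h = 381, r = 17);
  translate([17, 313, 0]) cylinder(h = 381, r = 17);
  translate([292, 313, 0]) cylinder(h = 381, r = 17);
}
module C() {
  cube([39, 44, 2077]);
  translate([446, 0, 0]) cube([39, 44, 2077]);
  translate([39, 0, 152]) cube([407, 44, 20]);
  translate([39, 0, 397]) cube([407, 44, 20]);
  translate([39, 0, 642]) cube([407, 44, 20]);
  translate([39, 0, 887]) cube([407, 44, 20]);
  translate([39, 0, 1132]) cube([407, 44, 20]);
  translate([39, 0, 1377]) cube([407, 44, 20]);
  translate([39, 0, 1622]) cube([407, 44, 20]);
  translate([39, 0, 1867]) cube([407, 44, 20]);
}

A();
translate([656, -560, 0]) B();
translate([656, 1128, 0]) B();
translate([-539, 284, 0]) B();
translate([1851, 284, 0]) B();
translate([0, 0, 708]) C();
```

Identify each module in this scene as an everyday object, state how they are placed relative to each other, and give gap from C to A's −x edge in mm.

A is a table. B is a stool. C is a ladder. Four stools sit around the table at the −y, +y, −x, +x sides. The ladder is on top of the table. The gap from the ladder to the table's −x edge is 0 mm.

The ladder's min-x is at 0; the table's min-x is 0; gap = 0 mm.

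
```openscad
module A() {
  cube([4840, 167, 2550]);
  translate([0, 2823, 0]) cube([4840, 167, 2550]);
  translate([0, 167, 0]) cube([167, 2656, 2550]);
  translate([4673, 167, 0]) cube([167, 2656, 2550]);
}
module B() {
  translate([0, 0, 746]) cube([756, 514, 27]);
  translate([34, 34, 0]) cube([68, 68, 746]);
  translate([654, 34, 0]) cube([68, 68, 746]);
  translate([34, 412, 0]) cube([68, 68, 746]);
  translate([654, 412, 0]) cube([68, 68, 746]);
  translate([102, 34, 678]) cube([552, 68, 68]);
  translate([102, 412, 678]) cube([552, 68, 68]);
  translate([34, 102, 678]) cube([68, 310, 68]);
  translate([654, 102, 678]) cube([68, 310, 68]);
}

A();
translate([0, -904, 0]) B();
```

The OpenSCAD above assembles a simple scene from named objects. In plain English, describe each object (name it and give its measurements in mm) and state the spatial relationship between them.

A is the wall frame of a small rectangular building: four walls, each 2550 mm tall and 167 mm thick, enclosing a footprint 4840 mm (x) by 2990 mm (y) outside-to-outside, with no floor or roof. The front and back walls (the −y and +y sides) span the full width; the two side walls fit between them.

B is a table with a 756×514 mm rectangular top, 27 mm thick, top surface at z = 773 mm, supported by four 68×68 mm square legs, each inset 34 mm from the nearest pair of top edges, running from the floor. Four apron rails, 68 mm thick and 68 mm tall, run between adjacent legs with their top edges flush with the underside of the top and their outer faces flush with the legs' outer faces.

The table is on the floor beside the house frame on its −y side.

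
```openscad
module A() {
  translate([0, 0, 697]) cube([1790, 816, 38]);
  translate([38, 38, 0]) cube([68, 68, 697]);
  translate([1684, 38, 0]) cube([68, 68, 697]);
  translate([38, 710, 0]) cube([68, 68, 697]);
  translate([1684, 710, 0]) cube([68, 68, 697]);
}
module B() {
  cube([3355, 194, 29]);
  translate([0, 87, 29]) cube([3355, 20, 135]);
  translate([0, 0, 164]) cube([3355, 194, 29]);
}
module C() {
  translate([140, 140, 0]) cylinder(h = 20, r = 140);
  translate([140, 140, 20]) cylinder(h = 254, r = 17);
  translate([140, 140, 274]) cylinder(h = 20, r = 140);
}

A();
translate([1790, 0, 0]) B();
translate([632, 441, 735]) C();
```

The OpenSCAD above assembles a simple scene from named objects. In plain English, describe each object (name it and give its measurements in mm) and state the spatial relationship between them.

A is a rectangular dining table. The top is 1790×816×38 mm with its upper surface at z = 735 mm. It stands on four 68×68 mm square legs, each inset 38 mm from the nearest pair of top edges, running from the floor to the underside of the top.

B is an I-beam lying along x, 3355 mm long. Overall section height 193 mm. Two flanges 194 mm wide (y) and 29 mm thick, one on the floor and one at the top; a web 20 mm thick runs between them, centred on the flange width.

C is a spool: two coaxial disc flanges of radius 140 mm and thickness 20 mm, joined by a core cylinder of radius 17 mm and height 254 mm. The lower flange rests on z = 0 and the three cylinders share a vertical axis.

The I-beam is against the table's +x side, with their −y faces flush. The spool is on top of the table.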